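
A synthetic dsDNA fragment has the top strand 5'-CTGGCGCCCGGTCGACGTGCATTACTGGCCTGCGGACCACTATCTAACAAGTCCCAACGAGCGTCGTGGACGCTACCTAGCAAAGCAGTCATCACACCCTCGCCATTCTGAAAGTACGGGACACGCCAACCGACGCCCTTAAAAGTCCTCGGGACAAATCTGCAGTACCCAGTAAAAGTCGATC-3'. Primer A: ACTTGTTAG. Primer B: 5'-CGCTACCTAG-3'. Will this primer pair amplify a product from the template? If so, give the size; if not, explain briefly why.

No product — the primers' 3' ends point away from each other.

Primer A (ACTTGTTAG) has reverse complement CTAACAAGT, which matches the top strand at positions 44–52; primer A anneals to the top strand there with its 3' end pointing upstream toward position 44.
Primer B (CGCTACCTAG) matches the top strand directly at positions 71–80; it anneals to the bottom strand with its 3' end pointing downstream toward position 80.
The 3' ends diverge (primer A extends toward position 1, primer B toward position 184), so the primers never converge on a shared product.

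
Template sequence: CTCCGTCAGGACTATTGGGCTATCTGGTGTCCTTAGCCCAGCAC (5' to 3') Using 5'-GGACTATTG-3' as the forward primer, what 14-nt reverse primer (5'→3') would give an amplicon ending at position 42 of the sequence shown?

The forward primer binds at positions 9–17; the product's 3' end on the top strand is position 42.
The reverse primer anneals to the top strand over positions 29–42, i.e. to GTCCTTAGCCCAGC.
Its sequence written 5'→3' is the reverse complement: GCTGGGCTAAGGAC.

5'-GCTGGGCTAAGGAC-3'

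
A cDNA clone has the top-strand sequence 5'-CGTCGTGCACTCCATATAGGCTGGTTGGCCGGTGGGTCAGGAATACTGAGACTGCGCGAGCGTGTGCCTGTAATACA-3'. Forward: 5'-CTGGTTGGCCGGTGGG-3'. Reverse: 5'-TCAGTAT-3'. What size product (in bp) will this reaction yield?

29 bp

Scanning the template, CTGGTTGGCCGGTGGG occurs at positions 21–36; this primer anneals to the bottom strand there with its 3' end pointing downstream.
Taking the reverse complement of TCAGTAT gives ATACTGA, found at positions 43–49 on the template; the primer anneals here to the top strand with its 3' end pointing upstream.
Amplicon spans positions 21–49: 29 bp.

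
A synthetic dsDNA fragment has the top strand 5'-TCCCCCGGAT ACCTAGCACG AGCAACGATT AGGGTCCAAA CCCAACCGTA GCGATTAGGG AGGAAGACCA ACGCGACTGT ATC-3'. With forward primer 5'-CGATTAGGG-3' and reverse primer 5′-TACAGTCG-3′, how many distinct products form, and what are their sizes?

Two products: 56 bp, 30 bp

The forward primer CGATTAGGG matches the top strand at positions 26–34, 52–60.
The reverse primer's reverse complement is CGACTGTA, matching at positions 74–81.
Each forward site pairs with the reverse site to give a product ending at position 81: sizes 56, 30 bp.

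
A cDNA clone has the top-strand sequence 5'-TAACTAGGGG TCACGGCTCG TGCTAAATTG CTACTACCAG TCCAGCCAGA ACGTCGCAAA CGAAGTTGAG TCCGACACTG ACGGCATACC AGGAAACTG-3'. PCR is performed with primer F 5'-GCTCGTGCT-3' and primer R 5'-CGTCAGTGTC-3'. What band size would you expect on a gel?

68 bp

The forward primer matches the template at positions 16–24.
Taking the reverse complement of CGTCAGTGTC gives GACACTGACG, found at positions 74–83 on the template; the primer anneals here to the top strand with its 3' end pointing upstream.
Product length = (reverse-primer end) − (forward-primer start) + 1 = 83 − 16 + 1 = 68 bp.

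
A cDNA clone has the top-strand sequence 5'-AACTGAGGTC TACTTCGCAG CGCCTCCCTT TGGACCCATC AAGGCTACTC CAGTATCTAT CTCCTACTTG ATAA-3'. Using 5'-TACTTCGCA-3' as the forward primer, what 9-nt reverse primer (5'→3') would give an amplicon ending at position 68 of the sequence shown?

5'-AGTAGGAGA-3'

The forward primer binds at positions 11–19; the product's 3' end on the top strand is position 68.
The reverse primer anneals to the top strand over positions 60–68, i.e. to TCTCCTACT.
Its sequence written 5'→3' is the reverse complement: AGTAGGAGA.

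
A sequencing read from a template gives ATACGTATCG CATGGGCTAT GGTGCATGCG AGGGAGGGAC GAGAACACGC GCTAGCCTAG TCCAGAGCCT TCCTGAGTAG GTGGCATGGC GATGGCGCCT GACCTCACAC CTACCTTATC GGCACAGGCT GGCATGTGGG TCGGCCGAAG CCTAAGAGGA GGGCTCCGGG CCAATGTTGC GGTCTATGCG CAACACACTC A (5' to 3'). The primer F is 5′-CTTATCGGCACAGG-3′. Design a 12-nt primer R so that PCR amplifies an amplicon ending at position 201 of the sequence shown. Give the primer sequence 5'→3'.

The forward primer binds at positions 115–128; the product's 3' end on the top strand is position 201.
The reverse primer anneals to the top strand over positions 190–201, i.e. to GCAACACACTCA.
Its sequence written 5'→3' is the reverse complement: TGAGTGTGTTGC.

5'-TGAGTGTGTTGC-3'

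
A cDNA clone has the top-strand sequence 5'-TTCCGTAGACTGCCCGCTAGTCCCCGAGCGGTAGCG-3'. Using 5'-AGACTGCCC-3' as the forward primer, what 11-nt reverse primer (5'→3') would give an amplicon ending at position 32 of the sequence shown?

The forward primer binds at positions 7–15; the product's 3' end on the top strand is position 32.
The reverse primer anneals to the top strand over positions 22–32, i.e. to CCCCGAGCGGT.
Its sequence written 5'→3' is the reverse complement: ACCGCTCGGGG.

5'-ACCGCTCGGGG-3'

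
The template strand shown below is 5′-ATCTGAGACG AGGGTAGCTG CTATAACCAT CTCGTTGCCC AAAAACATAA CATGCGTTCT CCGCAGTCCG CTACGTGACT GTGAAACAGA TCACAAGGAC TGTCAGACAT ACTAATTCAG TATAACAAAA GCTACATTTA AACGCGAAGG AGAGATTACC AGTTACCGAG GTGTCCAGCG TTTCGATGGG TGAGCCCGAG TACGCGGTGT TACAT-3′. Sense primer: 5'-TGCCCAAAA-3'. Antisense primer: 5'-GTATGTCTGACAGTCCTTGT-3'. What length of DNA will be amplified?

77 bp

Forward primer TGCCCAAAA is found on the top strand at positions 36–44.
Reverse complement of the reverse primer: ACAAGGACTGTCAGACATAC. This occurs on the top strand at positions 93–112.
The product runs from position 36 to position 112, so its length is 112 − 36 + 1 = 77 bp.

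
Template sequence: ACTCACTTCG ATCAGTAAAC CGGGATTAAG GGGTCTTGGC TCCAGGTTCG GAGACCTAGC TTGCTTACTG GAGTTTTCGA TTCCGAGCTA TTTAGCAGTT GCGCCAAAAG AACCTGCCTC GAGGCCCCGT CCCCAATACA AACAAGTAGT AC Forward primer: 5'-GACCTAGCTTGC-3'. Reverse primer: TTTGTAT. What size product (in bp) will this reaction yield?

The forward primer matches the template at positions 53–64.
Reverse complement of the reverse primer: ATACAAA. This occurs on the top strand at positions 136–142.
Amplicon spans positions 53–142: 90 bp.

90 bp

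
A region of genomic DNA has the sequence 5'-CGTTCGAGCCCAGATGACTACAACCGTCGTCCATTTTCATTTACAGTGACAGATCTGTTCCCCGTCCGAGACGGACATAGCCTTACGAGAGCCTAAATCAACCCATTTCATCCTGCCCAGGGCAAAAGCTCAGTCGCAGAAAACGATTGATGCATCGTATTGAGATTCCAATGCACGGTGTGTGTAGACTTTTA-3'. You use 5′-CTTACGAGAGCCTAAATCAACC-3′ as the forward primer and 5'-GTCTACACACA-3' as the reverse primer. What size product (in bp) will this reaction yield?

Forward primer CTTACGAGAGCCTAAATCAACC is found on the top strand at positions 82–103.
Reverse complement of the reverse primer: TGTGTGTAGAC. This occurs on the top strand at positions 179–189.
The product runs from position 82 to position 189, so its length is 189 − 82 + 1 = 108 bp.

108 bp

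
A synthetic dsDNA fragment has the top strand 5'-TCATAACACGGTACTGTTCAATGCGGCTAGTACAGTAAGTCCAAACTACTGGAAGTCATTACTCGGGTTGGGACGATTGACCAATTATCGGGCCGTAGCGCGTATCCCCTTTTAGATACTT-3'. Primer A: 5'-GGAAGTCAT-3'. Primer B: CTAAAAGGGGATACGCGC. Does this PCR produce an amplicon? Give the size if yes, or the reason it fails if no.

Yes — a 65 bp product.

Primer A (GGAAGTCAT) matches the top strand at positions 51–59; it acts as a forward primer.
Primer B's reverse complement is GCGCGTATCCCCTTTTAG, matching the top strand at positions 98–115; it acts as a reverse primer.
The 3' ends face each other across positions 51–115, giving a 65 bp product.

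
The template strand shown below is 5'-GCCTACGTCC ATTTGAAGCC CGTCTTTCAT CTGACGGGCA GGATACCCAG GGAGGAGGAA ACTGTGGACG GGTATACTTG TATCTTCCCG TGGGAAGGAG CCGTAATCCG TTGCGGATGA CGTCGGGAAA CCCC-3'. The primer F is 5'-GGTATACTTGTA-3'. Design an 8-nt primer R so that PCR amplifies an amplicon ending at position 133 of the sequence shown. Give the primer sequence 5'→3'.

5'-GGGTTTCC-3'

The forward primer binds at positions 71–82; the product's 3' end on the top strand is position 133.
The reverse primer anneals to the top strand over positions 126–133, i.e. to GGAAACCC.
Its sequence written 5'→3' is the reverse complement: GGGTTTCC.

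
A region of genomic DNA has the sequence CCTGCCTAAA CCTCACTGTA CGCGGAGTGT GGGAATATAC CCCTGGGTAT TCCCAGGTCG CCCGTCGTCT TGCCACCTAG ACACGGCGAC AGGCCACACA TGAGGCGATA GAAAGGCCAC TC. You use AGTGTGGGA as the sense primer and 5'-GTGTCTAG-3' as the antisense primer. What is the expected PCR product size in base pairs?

59 bp

Forward primer AGTGTGGGA is found on the top strand at positions 26–34.
The reverse primer's reverse complement is CTAGACAC, which matches the template at positions 77–84.
The product runs from position 26 to position 84, so its length is 84 − 26 + 1 = 59 bp.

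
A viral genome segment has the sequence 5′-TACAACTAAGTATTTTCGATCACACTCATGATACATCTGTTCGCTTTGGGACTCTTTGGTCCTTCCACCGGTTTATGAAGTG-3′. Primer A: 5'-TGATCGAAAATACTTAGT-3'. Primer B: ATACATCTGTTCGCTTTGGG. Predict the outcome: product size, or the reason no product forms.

Primer A (TGATCGAAAATACTTAGT) has reverse complement ACTAAGTATTTTCGATCA, which matches the top strand at positions 5–22; primer A anneals to the top strand there with its 3' end pointing upstream toward position 5.
Primer B (ATACATCTGTTCGCTTTGGG) matches the top strand directly at positions 31–50; it anneals to the bottom strand with its 3' end pointing downstream toward position 50.
The 3' ends diverge (primer A extends toward position 1, primer B toward position 82), so the primers never converge on a shared product.

No product — the primers' 3' ends point away from each other.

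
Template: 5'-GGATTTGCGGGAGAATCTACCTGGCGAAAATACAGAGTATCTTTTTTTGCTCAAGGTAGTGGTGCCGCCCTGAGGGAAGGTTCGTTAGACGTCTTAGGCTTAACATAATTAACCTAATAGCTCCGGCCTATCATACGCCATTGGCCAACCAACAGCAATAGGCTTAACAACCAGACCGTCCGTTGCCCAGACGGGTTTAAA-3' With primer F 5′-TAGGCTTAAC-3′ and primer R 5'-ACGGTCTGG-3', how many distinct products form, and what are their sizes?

Two products: 85 bp, 21 bp

The forward primer TAGGCTTAAC matches the top strand at positions 95–104, 159–168.
The reverse primer's reverse complement is CCAGACCGT, matching at positions 171–179.
Each forward site pairs with the reverse site to give a product ending at position 179: sizes 85, 21 bp.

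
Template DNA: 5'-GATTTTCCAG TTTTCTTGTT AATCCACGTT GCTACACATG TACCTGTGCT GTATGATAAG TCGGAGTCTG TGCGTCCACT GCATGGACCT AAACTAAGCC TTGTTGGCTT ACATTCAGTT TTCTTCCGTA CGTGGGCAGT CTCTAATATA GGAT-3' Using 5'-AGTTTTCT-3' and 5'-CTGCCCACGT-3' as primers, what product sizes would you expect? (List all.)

131 bp, 23 bp

The forward primer AGTTTTCT matches the top strand at positions 9–16, 117–124.
The reverse primer's reverse complement is ACGTGGGCAG, matching at positions 130–139.
Each forward site pairs with the reverse site to give a product ending at position 139: sizes 131, 23 bp.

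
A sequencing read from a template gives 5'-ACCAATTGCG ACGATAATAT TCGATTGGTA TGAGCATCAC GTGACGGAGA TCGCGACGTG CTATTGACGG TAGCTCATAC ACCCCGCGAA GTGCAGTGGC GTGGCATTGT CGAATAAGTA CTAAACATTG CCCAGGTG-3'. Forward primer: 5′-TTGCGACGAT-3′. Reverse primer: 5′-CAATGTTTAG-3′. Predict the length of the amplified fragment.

125 bp

Forward primer TTGCGACGAT is found on the top strand at positions 6–15.
Reverse complement of the reverse primer: CTAAACATTG. This occurs on the top strand at positions 121–130.
The product runs from position 6 to position 130, so its length is 130 − 6 + 1 = 125 bp.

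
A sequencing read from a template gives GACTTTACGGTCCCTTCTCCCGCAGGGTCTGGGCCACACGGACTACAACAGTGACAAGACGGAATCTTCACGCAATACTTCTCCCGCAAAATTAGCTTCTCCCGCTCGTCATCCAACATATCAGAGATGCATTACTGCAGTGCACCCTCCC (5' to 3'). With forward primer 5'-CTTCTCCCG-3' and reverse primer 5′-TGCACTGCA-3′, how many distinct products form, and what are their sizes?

The forward primer CTTCTCCCG matches the top strand at positions 14–22, 78–86, 96–104.
The reverse primer's reverse complement is TGCAGTGCA, matching at positions 136–144.
Each forward site pairs with the reverse site to give a product ending at position 144: sizes 131, 67, 49 bp.

Three products: 131 bp, 67 bp, 49 bp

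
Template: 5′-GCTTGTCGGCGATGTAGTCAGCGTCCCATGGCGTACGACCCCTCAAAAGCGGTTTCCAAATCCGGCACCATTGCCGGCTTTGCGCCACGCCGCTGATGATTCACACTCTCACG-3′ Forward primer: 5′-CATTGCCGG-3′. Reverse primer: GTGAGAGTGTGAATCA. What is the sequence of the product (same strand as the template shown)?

5'-CATTGCCGGCTTTGCGCCACGCCGCTGATGATTCACACTCTCAC-3'

Forward primer CATTGCCGG is found on the top strand at positions 69–77.
The reverse primer's reverse complement is TGATTCACACTCTCAC, which matches the template at positions 97–112.
The product is the template from position 69 through 112 (44 bp).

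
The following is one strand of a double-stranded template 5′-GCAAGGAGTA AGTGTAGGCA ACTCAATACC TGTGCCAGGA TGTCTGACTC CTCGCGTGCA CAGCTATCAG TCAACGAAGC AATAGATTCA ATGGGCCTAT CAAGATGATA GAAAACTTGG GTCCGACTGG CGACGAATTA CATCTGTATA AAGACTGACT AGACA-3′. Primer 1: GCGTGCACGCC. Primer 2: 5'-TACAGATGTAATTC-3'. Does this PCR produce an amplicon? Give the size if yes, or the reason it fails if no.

No product — primer 1 has no binding site in the template.

Primer 1 (GCGTGCACGCC) does not match the top strand, and its reverse complement GGCGTGCACGC does not match either.
With no annealing site for primer 1, no amplification occurs.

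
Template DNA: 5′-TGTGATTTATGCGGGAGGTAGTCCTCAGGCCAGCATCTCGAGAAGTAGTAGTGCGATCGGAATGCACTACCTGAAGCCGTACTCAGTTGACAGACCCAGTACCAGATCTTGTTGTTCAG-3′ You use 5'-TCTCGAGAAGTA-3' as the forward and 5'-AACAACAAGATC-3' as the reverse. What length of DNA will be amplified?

Forward primer TCTCGAGAAGTA is found on the top strand at positions 36–47.
Taking the reverse complement of AACAACAAGATC gives GATCTTGTTGTT, found at positions 105–116 on the template; the primer anneals here to the top strand with its 3' end pointing upstream.
The product runs from position 36 to position 116, so its length is 116 − 36 + 1 = 81 bp.

81 bp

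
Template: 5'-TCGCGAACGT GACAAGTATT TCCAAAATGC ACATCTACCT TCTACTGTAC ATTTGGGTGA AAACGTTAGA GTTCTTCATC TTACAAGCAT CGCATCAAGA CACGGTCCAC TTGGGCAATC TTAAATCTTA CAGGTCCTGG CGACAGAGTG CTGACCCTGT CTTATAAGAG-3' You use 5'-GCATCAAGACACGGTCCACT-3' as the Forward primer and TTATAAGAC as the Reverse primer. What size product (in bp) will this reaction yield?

76 bp

The forward primer matches the template at positions 92–111.
The reverse primer's reverse complement is GTCTTATAA, which matches the template at positions 159–167.
The product runs from position 92 to position 167, so its length is 167 − 92 + 1 = 76 bp.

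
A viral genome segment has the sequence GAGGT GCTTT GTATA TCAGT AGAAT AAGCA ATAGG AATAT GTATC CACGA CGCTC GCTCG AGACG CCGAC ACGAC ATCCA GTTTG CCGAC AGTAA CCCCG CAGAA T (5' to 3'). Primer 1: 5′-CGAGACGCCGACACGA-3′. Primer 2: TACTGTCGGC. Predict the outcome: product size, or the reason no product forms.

Primer 1 (CGAGACGCCGACACGA) matches the top strand at positions 59–74; it acts as a forward primer.
Primer 2's reverse complement is GCCGACAGTA, matching the top strand at positions 85–94; it acts as a reverse primer.
The 3' ends face each other across positions 59–94, giving a 36 bp product.

Yes — a 36 bp product.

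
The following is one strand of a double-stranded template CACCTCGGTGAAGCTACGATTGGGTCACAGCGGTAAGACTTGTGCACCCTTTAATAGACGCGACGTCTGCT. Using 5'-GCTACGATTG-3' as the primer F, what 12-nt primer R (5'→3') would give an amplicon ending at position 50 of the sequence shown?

The forward primer binds at positions 13–22; the product's 3' end on the top strand is position 50.
The reverse primer anneals to the top strand over positions 39–50, i.e. to CTTGTGCACCCT.
Its sequence written 5'→3' is the reverse complement: AGGGTGCACAAG.

5'-AGGGTGCACAAG-3'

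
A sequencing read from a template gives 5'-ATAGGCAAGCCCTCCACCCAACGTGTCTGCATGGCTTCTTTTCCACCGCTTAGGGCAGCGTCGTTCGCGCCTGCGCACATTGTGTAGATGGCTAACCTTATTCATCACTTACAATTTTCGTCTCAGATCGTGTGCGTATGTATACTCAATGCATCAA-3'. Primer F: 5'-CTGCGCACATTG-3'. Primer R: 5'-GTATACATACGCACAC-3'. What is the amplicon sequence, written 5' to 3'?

Scanning the template, CTGCGCACATTG occurs at positions 71–82; this primer anneals to the bottom strand there with its 3' end pointing downstream.
Reverse complement of the reverse primer: GTGTGCGTATGTATAC. This occurs on the top strand at positions 130–145.
The product is the template from position 71 through 145 (75 bp).

5'-CTGCGCACATTGTGTAGATGGCTAACCTTATTCATCACTTACAATTTTCGTCTCAGATCGTGTGCGTATGTATAC-3'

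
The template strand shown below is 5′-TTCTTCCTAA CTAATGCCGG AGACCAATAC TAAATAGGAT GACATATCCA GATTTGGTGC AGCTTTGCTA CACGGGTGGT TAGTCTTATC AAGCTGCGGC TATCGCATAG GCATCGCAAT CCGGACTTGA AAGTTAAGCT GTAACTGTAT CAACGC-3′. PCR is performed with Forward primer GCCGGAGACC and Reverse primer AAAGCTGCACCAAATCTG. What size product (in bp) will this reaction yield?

51 bp

The forward primer matches the template at positions 16–25.
The reverse primer's reverse complement is CAGATTTGGTGCAGCTTT, which matches the template at positions 49–66.
The product runs from position 16 to position 66, so its length is 66 − 16 + 1 = 51 bp.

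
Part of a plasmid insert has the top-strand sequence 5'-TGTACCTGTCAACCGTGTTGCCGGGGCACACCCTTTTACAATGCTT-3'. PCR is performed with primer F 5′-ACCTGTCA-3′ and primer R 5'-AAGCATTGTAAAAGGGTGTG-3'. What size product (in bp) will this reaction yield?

The forward primer matches the template at positions 4–11.
The reverse primer's reverse complement is CACACCCTTTTACAATGCTT, which matches the template at positions 27–46.
Amplicon spans positions 4–46: 43 bp.

43 bp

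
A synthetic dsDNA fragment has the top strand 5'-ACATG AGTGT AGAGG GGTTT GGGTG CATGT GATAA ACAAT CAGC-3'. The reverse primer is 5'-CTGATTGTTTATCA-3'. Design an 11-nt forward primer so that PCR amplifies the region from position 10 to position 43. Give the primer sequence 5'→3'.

The reverse primer's reverse complement TGATAAACAATCAG matches the template at positions 30–43; the product starts at position 10.
The forward primer is identical to the top strand over positions 10–20: TAGAGGGGTTT.

5'-TAGAGGGGTTT-3'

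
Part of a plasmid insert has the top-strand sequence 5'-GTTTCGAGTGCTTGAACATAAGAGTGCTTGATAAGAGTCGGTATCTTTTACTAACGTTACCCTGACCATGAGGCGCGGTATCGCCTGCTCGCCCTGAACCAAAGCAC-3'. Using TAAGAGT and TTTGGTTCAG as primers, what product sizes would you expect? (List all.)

The forward primer TAAGAGT matches the top strand at positions 19–25, 32–38.
The reverse primer's reverse complement is CTGAACCAAA, matching at positions 94–103.
Each forward site pairs with the reverse site to give a product ending at position 103: sizes 85, 72 bp.

85 bp, 72 bp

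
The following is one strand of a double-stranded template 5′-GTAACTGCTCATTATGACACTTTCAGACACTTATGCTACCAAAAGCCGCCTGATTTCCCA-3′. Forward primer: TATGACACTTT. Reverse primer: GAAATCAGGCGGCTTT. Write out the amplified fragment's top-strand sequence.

5'-TATGACACTTTCAGACACTTATGCTACCAAAAGCCGCCTGATTTC-3'

Scanning the template, TATGACACTTT occurs at positions 13–23; this primer anneals to the bottom strand there with its 3' end pointing downstream.
Reverse complement of the reverse primer: AAAGCCGCCTGATTTC. This occurs on the top strand at positions 42–57.
The product is the template from position 13 through 57 (45 bp).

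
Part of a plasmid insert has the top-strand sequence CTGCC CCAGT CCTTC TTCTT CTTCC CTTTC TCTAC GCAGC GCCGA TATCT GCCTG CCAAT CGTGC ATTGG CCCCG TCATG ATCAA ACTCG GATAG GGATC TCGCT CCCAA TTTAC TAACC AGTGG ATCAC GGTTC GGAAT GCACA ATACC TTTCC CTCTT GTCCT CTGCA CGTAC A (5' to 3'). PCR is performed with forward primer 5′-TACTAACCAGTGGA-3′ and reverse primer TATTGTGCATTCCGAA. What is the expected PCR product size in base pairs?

36 bp

Scanning the template, TACTAACCAGTGGA occurs at positions 113–126; this primer anneals to the bottom strand there with its 3' end pointing downstream.
Reverse complement of the reverse primer: TTCGGAATGCACAATA. This occurs on the top strand at positions 133–148.
Amplicon spans positions 113–148: 36 bp.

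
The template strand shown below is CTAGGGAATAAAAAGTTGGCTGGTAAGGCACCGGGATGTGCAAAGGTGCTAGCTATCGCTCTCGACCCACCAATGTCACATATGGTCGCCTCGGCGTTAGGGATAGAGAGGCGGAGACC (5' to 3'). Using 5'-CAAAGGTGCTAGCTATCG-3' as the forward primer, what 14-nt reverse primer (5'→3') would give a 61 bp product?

5'-CCTAACGCCGAGGC-3'

The forward primer binds at positions 41–58, so a 61 bp product ends at position 41 + 61 − 1 = 101.
The reverse primer anneals to the top strand over positions 88–101, i.e. to GCCTCGGCGTTAGG.
Its sequence written 5'→3' is the reverse complement: CCTAACGCCGAGGC.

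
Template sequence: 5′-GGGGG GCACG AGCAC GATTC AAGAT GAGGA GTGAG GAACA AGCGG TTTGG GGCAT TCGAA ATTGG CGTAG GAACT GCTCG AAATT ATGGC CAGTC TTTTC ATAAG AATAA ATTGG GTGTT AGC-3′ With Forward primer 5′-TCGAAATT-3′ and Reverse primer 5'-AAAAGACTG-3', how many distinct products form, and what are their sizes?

The forward primer TCGAAATT matches the top strand at positions 56–63, 78–85.
The reverse primer's reverse complement is CAGTCTTTT, matching at positions 91–99.
Each forward site pairs with the reverse site to give a product ending at position 99: sizes 44, 22 bp.

Two products: 44 bp, 22 bp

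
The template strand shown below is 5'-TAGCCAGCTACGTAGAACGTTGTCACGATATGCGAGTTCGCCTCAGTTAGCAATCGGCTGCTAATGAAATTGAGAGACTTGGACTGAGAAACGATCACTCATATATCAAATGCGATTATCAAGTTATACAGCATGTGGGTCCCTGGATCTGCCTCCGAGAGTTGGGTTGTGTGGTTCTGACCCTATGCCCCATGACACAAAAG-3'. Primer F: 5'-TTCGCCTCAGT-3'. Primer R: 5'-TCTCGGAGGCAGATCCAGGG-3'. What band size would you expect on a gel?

Forward primer TTCGCCTCAGT is found on the top strand at positions 37–47.
Reverse complement of the reverse primer: CCCTGGATCTGCCTCCGAGA. This occurs on the top strand at positions 141–160.
Product length = (reverse-primer end) − (forward-primer start) + 1 = 160 − 37 + 1 = 124 bp.

124 bp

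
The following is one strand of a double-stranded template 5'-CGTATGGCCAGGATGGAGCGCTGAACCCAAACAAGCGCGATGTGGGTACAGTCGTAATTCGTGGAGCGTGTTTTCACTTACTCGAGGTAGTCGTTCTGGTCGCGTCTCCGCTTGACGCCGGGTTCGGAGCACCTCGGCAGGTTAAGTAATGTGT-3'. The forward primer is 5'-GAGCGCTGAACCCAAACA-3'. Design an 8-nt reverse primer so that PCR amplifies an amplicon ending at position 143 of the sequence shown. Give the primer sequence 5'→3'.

5'-AACCTGCC-3'

The forward primer binds at positions 16–33; the product's 3' end on the top strand is position 143.
The reverse primer anneals to the top strand over positions 136–143, i.e. to GGCAGGTT.
Its sequence written 5'→3' is the reverse complement: AACCTGCC.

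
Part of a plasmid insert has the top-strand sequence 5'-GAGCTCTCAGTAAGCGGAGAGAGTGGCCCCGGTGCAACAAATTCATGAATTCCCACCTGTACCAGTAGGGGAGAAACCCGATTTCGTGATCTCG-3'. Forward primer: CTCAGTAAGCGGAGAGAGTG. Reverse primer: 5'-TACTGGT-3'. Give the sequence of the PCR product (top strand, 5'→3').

Scanning the template, CTCAGTAAGCGGAGAGAGTG occurs at positions 6–25; this primer anneals to the bottom strand there with its 3' end pointing downstream.
Taking the reverse complement of TACTGGT gives ACCAGTA, found at positions 61–67 on the template; the primer anneals here to the top strand with its 3' end pointing upstream.
The product is the template from position 6 through 67 (62 bp).

5'-CTCAGTAAGCGGAGAGAGTGGCCCCGGTGCAACAAATTCATGAATTCCCACCTGTACCAGTA-3'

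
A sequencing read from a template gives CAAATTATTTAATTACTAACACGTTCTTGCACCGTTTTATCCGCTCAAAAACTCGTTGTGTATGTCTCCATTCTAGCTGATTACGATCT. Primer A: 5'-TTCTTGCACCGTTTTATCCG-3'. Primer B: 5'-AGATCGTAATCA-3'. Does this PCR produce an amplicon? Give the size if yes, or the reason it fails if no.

Yes — a 66 bp product.

Primer A (TTCTTGCACCGTTTTATCCG) matches the top strand at positions 24–43; it acts as a forward primer.
Primer B's reverse complement is TGATTACGATCT, matching the top strand at positions 78–89; it acts as a reverse primer.
The 3' ends face each other across positions 24–89, giving a 66 bp product.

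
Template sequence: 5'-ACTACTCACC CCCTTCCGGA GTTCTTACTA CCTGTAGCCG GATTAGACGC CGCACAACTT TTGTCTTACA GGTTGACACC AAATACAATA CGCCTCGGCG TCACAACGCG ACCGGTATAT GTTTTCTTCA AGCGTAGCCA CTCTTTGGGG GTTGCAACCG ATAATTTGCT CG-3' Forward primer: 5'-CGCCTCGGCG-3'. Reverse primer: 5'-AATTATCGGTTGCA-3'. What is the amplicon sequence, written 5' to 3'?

5'-CGCCTCGGCGTCACAACGCGACCGGTATATGTTTTCTTCAAGCGTAGCCACTCTTTGGGGGTTGCAACCGATAATT-3'

The forward primer matches the template at positions 91–100.
Reverse complement of the reverse primer: TGCAACCGATAATT. This occurs on the top strand at positions 153–166.
The product is the template from position 91 through 166 (76 bp).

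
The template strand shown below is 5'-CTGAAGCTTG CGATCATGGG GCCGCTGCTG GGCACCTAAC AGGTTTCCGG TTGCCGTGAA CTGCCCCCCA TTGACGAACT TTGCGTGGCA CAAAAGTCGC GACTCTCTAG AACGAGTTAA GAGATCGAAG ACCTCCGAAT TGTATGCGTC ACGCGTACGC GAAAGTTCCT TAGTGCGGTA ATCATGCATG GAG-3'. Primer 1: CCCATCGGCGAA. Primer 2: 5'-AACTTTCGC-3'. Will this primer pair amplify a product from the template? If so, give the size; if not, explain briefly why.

No product — primer 1 has no binding site in the template.

Primer 1 (CCCATCGGCGAA) does not match the top strand, and its reverse complement TTCGCCGATGGG does not match either.
With no annealing site for primer 1, no amplification occurs.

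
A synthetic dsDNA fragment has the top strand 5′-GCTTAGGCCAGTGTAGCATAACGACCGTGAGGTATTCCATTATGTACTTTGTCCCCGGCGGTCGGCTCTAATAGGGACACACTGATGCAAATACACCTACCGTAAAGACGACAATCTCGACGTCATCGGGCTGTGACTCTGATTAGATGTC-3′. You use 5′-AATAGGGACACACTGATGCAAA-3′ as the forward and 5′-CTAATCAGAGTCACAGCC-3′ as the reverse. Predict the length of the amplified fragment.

77 bp

Forward primer AATAGGGACACACTGATGCAAA is found on the top strand at positions 70–91.
Reverse complement of the reverse primer: GGCTGTGACTCTGATTAG. This occurs on the top strand at positions 129–146.
Product length = (reverse-primer end) − (forward-primer start) + 1 = 146 − 70 + 1 = 77 bp.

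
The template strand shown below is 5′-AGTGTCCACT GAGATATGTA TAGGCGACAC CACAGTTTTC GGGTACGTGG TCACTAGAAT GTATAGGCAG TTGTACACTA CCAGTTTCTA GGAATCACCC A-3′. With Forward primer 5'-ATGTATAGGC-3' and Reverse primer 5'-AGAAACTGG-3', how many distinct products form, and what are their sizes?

Two products: 74 bp, 31 bp

The forward primer ATGTATAGGC matches the top strand at positions 16–25, 59–68.
The reverse primer's reverse complement is CCAGTTTCT, matching at positions 81–89.
Each forward site pairs with the reverse site to give a product ending at position 89: sizes 74, 31 bp.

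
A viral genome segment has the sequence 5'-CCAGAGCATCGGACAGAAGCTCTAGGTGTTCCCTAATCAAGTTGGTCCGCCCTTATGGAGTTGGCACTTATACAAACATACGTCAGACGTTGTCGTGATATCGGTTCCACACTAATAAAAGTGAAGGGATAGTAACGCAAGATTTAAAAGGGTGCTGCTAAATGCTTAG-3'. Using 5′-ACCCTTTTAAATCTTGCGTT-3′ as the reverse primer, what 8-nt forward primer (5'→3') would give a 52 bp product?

5'-CGGTTCCA-3'

The reverse primer's reverse complement AACGCAAGATTTAAAAGGGT matches the template at positions 134–153, so the product ends at position 153.
A 52 bp product then starts at position 153 − 52 + 1 = 102.
The forward primer is identical to the top strand there: CGGTTCCA.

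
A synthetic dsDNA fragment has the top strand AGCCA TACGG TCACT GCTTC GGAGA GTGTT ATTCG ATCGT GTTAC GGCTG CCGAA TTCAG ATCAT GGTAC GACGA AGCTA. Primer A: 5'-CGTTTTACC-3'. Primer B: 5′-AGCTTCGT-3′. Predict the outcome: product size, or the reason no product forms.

No product — primer A has no binding site in the template.

Primer A (CGTTTTACC) does not match the top strand, and its reverse complement GGTAAAACG does not match either.
With no annealing site for primer A, no amplification occurs.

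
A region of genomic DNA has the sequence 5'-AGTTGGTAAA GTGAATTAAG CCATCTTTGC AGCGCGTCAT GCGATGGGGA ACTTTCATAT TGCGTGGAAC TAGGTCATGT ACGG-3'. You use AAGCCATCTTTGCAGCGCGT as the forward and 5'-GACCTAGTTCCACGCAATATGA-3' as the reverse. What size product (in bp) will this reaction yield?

Forward primer AAGCCATCTTTGCAGCGCGT is found on the top strand at positions 18–37.
Taking the reverse complement of GACCTAGTTCCACGCAATATGA gives TCATATTGCGTGGAACTAGGTC, found at positions 55–76 on the template; the primer anneals here to the top strand with its 3' end pointing upstream.
Product length = (reverse-primer end) − (forward-primer start) + 1 = 76 − 18 + 1 = 59 bp.

59 bp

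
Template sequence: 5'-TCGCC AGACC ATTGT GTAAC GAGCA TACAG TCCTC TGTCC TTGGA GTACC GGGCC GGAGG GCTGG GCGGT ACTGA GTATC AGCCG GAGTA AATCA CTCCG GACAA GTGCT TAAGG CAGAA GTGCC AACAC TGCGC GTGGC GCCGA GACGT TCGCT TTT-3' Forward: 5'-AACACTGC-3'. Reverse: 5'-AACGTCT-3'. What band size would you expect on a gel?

The forward primer matches the template at positions 126–133.
The reverse primer's reverse complement is AGACGTT, which matches the template at positions 145–151.
Amplicon spans positions 126–151: 26 bp.

26 bp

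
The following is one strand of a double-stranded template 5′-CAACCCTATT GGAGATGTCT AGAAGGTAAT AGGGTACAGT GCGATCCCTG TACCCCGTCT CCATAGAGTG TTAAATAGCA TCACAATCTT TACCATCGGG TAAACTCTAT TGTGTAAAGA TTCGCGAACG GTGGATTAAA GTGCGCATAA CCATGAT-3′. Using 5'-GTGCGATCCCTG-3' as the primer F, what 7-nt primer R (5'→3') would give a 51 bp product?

The forward primer binds at positions 39–50, so a 51 bp product ends at position 39 + 51 − 1 = 89.
The reverse primer anneals to the top strand over positions 83–89, i.e. to ACAATCT.
Its sequence written 5'→3' is the reverse complement: AGATTGT.

5'-AGATTGT-3'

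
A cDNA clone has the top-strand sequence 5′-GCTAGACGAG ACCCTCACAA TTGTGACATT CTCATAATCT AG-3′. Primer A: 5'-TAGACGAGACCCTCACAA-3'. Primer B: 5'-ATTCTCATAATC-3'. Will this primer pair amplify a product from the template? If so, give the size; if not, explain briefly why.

Primer A (TAGACGAGACCCTCACAA) matches the top strand at positions 3–20 (3' end points downstream).
Primer B (ATTCTCATAATC) also matches the top strand directly, at positions 28–39 — its reverse complement GATTATGAGAAT is not present.
Both primers anneal to the bottom strand with 3' ends pointing the same way, so neither can prime synthesis back toward the other.

No product — both primers anneal to the same strand and extend in the same direction.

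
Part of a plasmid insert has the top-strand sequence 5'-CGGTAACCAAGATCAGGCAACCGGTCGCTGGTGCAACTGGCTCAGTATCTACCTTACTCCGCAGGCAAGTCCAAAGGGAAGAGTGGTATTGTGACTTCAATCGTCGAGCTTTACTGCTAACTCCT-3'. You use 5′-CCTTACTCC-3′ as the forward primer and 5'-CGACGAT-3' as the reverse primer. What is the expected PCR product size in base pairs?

Forward primer CCTTACTCC is found on the top strand at positions 52–60.
Taking the reverse complement of CGACGAT gives ATCGTCG, found at positions 100–106 on the template; the primer anneals here to the top strand with its 3' end pointing upstream.
Product length = (reverse-primer end) − (forward-primer start) + 1 = 106 − 52 + 1 = 55 bp.

55 bp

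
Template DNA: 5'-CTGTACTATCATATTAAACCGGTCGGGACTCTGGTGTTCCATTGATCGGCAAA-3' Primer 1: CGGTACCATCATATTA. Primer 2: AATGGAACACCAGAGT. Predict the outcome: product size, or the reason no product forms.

No product — primer 1 has no binding site in the template.

Primer 1 (CGGTACCATCATATTA) does not match the top strand, and its reverse complement TAATATGATGGTACCG does not match either.
With no annealing site for primer 1, no amplification occurs.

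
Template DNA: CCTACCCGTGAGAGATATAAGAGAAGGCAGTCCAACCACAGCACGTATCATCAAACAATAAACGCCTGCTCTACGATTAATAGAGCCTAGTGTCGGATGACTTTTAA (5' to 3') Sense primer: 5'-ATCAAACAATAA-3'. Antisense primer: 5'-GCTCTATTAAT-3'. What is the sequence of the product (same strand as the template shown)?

Forward primer ATCAAACAATAA is found on the top strand at positions 50–61.
Taking the reverse complement of GCTCTATTAAT gives ATTAATAGAGC, found at positions 76–86 on the template; the primer anneals here to the top strand with its 3' end pointing upstream.
The product is the template from position 50 through 86 (37 bp).

5'-ATCAAACAATAAACGCCTGCTCTACGATTAATAGAGC-3'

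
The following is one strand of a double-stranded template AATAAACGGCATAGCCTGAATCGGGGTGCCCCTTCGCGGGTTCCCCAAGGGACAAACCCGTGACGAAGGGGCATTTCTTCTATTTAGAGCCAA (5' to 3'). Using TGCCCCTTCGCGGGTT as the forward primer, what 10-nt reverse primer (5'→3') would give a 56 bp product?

The forward primer binds at positions 27–42, so a 56 bp product ends at position 27 + 56 − 1 = 82.
The reverse primer anneals to the top strand over positions 73–82, i.e. to ATTTCTTCTA.
Its sequence written 5'→3' is the reverse complement: TAGAAGAAAT.

5'-TAGAAGAAAT-3'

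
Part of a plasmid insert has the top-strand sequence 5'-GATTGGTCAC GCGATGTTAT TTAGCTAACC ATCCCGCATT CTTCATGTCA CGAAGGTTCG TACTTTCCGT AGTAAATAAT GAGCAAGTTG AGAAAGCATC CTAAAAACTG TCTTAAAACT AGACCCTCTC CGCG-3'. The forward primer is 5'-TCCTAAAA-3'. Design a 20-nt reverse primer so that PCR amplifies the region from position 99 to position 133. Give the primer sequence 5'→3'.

The product's 3' end on the top strand is position 133.
The reverse primer anneals to the top strand over positions 114–133, i.e. to TAAAACTAGACCCTCTCCGC.
Its sequence written 5'→3' is the reverse complement: GCGGAGAGGGTCTAGTTTTA.

5'-GCGGAGAGGGTCTAGTTTTA-3'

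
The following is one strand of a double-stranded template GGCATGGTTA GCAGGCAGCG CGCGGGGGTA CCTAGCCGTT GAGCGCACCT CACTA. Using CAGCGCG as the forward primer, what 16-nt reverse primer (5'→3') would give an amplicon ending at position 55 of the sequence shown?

5'-TAGTGAGGTGCGCTCA-3'

The forward primer binds at positions 16–22; the product's 3' end on the top strand is position 55.
The reverse primer anneals to the top strand over positions 40–55, i.e. to TGAGCGCACCTCACTA.
Its sequence written 5'→3' is the reverse complement: TAGTGAGGTGCGCTCA.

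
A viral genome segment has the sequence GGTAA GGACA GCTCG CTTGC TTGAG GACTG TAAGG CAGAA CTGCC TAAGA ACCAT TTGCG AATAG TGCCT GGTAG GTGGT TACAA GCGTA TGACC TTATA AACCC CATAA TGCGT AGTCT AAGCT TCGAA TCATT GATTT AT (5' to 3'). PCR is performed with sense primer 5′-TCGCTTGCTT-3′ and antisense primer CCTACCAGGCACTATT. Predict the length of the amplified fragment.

64 bp

Scanning the template, TCGCTTGCTT occurs at positions 13–22; this primer anneals to the bottom strand there with its 3' end pointing downstream.
Reverse complement of the reverse primer: AATAGTGCCTGGTAGG. This occurs on the top strand at positions 61–76.
The product runs from position 13 to position 76, so its length is 76 − 13 + 1 = 64 bp.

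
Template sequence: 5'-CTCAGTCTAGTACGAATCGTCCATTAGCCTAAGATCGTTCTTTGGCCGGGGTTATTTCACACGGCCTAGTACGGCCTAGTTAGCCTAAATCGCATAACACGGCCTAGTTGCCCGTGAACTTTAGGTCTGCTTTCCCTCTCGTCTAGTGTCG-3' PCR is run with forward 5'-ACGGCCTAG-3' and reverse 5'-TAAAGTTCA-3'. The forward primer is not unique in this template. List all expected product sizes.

The forward primer ACGGCCTAG matches the top strand at positions 61–69, 71–79, 99–107.
The reverse primer's reverse complement is TGAACTTTA, matching at positions 115–123.
Each forward site pairs with the reverse site to give a product ending at position 123: sizes 63, 53, 25 bp.

63 bp, 53 bp, 25 bp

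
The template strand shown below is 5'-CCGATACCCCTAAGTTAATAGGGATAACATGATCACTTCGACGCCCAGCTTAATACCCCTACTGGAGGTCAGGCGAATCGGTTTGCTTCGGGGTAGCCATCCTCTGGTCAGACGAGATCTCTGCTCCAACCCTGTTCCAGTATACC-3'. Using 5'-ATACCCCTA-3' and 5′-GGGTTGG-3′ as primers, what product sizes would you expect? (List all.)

The forward primer ATACCCCTA matches the top strand at positions 4–12, 53–61.
The reverse primer's reverse complement is CCAACCC, matching at positions 126–132.
Each forward site pairs with the reverse site to give a product ending at position 132: sizes 129, 80 bp.

129 bp, 80 bp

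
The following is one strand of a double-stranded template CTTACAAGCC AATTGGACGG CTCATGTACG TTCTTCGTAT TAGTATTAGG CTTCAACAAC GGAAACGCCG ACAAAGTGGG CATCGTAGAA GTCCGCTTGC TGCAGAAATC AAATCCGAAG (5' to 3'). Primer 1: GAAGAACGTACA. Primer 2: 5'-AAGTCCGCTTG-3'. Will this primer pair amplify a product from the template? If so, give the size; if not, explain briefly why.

Primer 1 (GAAGAACGTACA) has reverse complement TGTACGTTCTTC, which matches the top strand at positions 25–36; primer 1 anneals to the top strand there with its 3' end pointing upstream toward position 25.
Primer 2 (AAGTCCGCTTG) matches the top strand directly at positions 89–99; it anneals to the bottom strand with its 3' end pointing downstream toward position 99.
The 3' ends diverge (primer 1 extends toward position 1, primer 2 toward position 120), so the primers never converge on a shared product.

No product — the primers' 3' ends point away from each other.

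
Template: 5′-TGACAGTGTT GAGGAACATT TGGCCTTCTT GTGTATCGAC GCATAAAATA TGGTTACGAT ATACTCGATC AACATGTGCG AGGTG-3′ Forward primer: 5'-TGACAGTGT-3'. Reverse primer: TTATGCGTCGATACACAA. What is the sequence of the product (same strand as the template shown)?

Scanning the template, TGACAGTGT occurs at positions 1–9; this primer anneals to the bottom strand there with its 3' end pointing downstream.
Taking the reverse complement of TTATGCGTCGATACACAA gives TTGTGTATCGACGCATAA, found at positions 29–46 on the template; the primer anneals here to the top strand with its 3' end pointing upstream.
The product is the template from position 1 through 46 (46 bp).

5'-TGACAGTGTTGAGGAACATTTGGCCTTCTTGTGTATCGACGCATAA-3'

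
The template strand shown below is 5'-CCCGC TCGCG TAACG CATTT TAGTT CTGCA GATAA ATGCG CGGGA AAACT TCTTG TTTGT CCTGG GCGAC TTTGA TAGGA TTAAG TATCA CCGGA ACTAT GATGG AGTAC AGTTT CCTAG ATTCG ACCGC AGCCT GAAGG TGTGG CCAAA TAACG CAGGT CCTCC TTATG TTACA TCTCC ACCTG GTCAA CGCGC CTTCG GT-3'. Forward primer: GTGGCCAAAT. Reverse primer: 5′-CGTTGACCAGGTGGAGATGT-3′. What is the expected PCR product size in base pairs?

51 bp

The forward primer matches the template at positions 142–151.
The reverse primer's reverse complement is ACATCTCCACCTGGTCAACG, which matches the template at positions 173–192.
Product length = (reverse-primer end) − (forward-primer start) + 1 = 192 − 142 + 1 = 51 bp.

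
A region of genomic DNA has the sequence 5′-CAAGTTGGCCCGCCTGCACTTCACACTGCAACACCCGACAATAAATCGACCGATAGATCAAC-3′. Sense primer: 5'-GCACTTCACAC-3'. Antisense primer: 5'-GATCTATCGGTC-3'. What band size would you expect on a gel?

The forward primer matches the template at positions 16–26.
Taking the reverse complement of GATCTATCGGTC gives GACCGATAGATC, found at positions 48–59 on the template; the primer anneals here to the top strand with its 3' end pointing upstream.
Amplicon spans positions 16–59: 44 bp.

44 bp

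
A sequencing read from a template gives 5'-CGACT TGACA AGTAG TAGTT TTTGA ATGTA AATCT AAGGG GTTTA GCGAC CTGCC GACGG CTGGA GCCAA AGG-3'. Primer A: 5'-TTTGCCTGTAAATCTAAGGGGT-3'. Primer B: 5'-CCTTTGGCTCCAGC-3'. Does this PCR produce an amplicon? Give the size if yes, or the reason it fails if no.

No product — primer A has no binding site in the template.

Primer A (TTTGCCTGTAAATCTAAGGGGT) does not match the top strand, and its reverse complement ACCCCTTAGATTTACAGGCAAA does not match either.
With no annealing site for primer A, no amplification occurs.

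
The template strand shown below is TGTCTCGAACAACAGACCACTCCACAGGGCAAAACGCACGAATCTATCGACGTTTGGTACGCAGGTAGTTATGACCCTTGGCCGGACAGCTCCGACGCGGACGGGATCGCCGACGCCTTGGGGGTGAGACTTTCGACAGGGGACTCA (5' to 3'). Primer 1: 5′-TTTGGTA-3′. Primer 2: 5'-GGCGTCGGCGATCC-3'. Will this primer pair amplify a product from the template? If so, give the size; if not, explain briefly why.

Yes — a 65 bp product.

Primer 1 (TTTGGTA) matches the top strand at positions 53–59; it acts as a forward primer.
Primer 2's reverse complement is GGATCGCCGACGCC, matching the top strand at positions 104–117; it acts as a reverse primer.
The 3' ends face each other across positions 53–117, giving a 65 bp product.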